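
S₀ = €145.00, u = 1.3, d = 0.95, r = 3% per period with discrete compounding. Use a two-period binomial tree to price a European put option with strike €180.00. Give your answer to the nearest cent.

Risk-neutral probability p = (1 + 0.03 − 0.95)/(1.3 − 0.95) = 0.0800/0.3500 = 0.2286
Terminal stock prices: S_uu = 245.1, S_ud = 179.1, S_dd = 130.9
Terminal payoffs (K − S): max(-65.05, 0) = 0, max(0.925, 0) = 0.925, max(49.14, 0) = 49.14
Node u (S = 188.5): V_u = 1/1.03·[0.2286·0.0000 + 0.7714·0.9250] = 0.6928
Node d (S = 137.8): V_d = 1/1.03·[0.2286·0.9250 + 0.7714·49.1375] = 37.0073
Node 0 (S = 145): V_0 = 1/1.03·[0.2286·0.6928 + 0.7714·37.0073] = 27.8707

€27.87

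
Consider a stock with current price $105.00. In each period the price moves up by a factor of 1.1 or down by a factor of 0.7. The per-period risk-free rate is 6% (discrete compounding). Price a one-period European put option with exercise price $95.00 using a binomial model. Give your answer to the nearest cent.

$2.03

Risk-neutral probability p = (1 + 0.06 − 0.7)/(1.1 − 0.7) = 0.3600/0.4000 = 0.9000
Terminal stock prices: S_u = 115.5, S_d = 73.5
Terminal payoffs (K − S): max(-20.5, 0) = 0, max(21.5, 0) = 21.5
Node 0 (S = 105): V_0 = 1/1.06·[0.9000·0.0000 + 0.1000·21.5000] = 2.0283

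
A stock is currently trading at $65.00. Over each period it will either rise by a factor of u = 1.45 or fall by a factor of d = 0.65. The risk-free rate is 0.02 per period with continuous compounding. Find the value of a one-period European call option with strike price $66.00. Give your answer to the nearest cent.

Risk-neutral probability p = (e^0.02 − 0.65)/(1.45 − 0.65) = 0.3702/0.8000 = 0.4628
Terminal stock prices: S_u = 94.25, S_d = 42.25
Terminal payoffs (S − K): max(28.25, 0) = 28.25, max(-23.75, 0) = 0
Node 0 (S = 65): V_0 = e^(−0.02)·[0.4628·28.2500 + 0.5372·0.0000] = 12.8139

$12.81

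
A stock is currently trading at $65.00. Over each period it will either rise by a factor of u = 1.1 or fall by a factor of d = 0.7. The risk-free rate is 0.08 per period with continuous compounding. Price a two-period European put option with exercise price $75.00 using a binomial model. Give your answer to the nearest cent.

Risk-neutral probability p = (e^0.08 − 0.7)/(1.1 − 0.7) = 0.3833/0.4000 = 0.9582
Terminal stock prices: S_uu = 78.65, S_ud = 50.05, S_dd = 31.85
Terminal payoffs (K − S): max(-3.65, 0) = 0, max(24.95, 0) = 24.95, max(43.15, 0) = 43.15
Node u (S = 71.5): V_u = e^(−0.08)·[0.9582·0.0000 + 0.0418·24.9500] = 0.9623
Node d (S = 45.5): V_d = e^(−0.08)·[0.9582·24.9500 + 0.0418·43.1500] = 23.7337
Node 0 (S = 65): V_0 = e^(−0.08)·[0.9582·0.9623 + 0.0418·23.7337] = 1.7666

$1.77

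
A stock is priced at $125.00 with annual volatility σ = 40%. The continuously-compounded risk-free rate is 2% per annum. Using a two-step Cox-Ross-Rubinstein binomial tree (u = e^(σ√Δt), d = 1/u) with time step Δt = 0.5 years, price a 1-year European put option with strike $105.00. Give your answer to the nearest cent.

$10.18

CRR parameters: u = e^(σ√Δt) = e^(0.4·√0.5) = 1.3269, d = 1/u = 0.7536
Per-period rate: rΔt = 0.02·0.5 = 0.01, so R = e^0.01 = 1.0101
Risk-neutral probability p = (e^0.01 − 0.7536)/(1.3269 − 0.7536) = 0.2564/0.5733 = 0.4473
Terminal stock prices: S_uu = 220.1, S_ud = 125, S_dd = 71
Terminal payoffs (K − S): max(-115.1, 0) = 0, max(-20, 0) = 0, max(34, 0) = 34
Node u (S = 165.9): V_u = e^(−0.01)·[0.4473·0.0000 + 0.5527·0.0000] = 0.0000
Node d (S = 94.2): V_d = e^(−0.01)·[0.4473·0.0000 + 0.5527·34.0037] = 18.6072
Node 0 (S = 125): V_0 = e^(−0.01)·[0.4473·0.0000 + 0.5527·18.6072] = 10.1821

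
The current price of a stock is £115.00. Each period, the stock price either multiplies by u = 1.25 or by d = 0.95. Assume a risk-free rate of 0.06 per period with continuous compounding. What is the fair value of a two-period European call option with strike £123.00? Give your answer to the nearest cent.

£12.61

Risk-neutral probability p = (e^0.06 − 0.95)/(1.25 − 0.95) = 0.1118/0.3000 = 0.3728
Terminal stock prices: S_uu = 179.7, S_ud = 136.6, S_dd = 103.8
Terminal payoffs (S − K): max(56.69, 0) = 56.69, max(13.56, 0) = 13.56, max(-19.21, 0) = 0
Node u (S = 143.8): V_u = e^(−0.06)·[0.3728·56.6875 + 0.6272·13.5625] = 27.9130
Node d (S = 109.2): V_d = e^(−0.06)·[0.3728·13.5625 + 0.6272·0.0000] = 4.7615
Node 0 (S = 115): V_0 = e^(−0.06)·[0.3728·27.9130 + 0.6272·4.7615] = 12.6122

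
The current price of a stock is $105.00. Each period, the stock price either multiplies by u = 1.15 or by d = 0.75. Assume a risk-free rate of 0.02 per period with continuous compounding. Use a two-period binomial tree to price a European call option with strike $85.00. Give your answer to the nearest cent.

Risk-neutral probability p = (e^0.02 − 0.75)/(1.15 − 0.75) = 0.2702/0.4000 = 0.6755
Terminal stock prices: S_uu = 138.9, S_ud = 90.56, S_dd = 59.06
Terminal payoffs (S − K): max(53.86, 0) = 53.86, max(5.562, 0) = 5.562, max(-25.94, 0) = 0
Node u (S = 120.7): V_u = e^(−0.02)·[0.6755·53.8625 + 0.3245·5.5625] = 37.4331
Node d (S = 78.75): V_d = e^(−0.02)·[0.6755·5.5625 + 0.3245·0.0000] = 3.6831
Node 0 (S = 105): V_0 = e^(−0.02)·[0.6755·37.4331 + 0.3245·3.6831] = 25.9570

$25.96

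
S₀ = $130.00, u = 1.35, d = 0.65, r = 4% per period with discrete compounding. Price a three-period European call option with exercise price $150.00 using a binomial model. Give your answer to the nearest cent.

Risk-neutral probability p = (1 + 0.04 − 0.65)/(1.35 − 0.65) = 0.3900/0.7000 = 0.5571
Terminal stock prices: S_uuu = 319.8, S_uud = 154, S_udd = 74.15, S_ddd = 35.7
Terminal payoffs (S − K): max(169.8, 0) = 169.8, max(4.001, 0) = 4.001, max(-75.85, 0) = 0, max(-114.3, 0) = 0
Node uu (S = 236.9): V_uu = 1/1.04·[0.5571·169.8488 + 0.4429·4.0013] = 92.6942
Node ud (S = 114.1): V_ud = 1/1.04·[0.5571·4.0013 + 0.4429·0.0000] = 2.1435
Node dd (S = 54.93): V_dd = 1/1.04·[0.5571·0.0000 + 0.4429·0.0000] = 0.0000
Node u (S = 175.5): V_u = 1/1.04·[0.5571·92.6942 + 0.4429·2.1435] = 50.5704
Node d (S = 84.5): V_d = 1/1.04·[0.5571·2.1435 + 0.4429·0.0000] = 1.1483
Node 0 (S = 130): V_0 = 1/1.04·[0.5571·50.5704 + 0.4429·1.1483] = 27.5803

$27.58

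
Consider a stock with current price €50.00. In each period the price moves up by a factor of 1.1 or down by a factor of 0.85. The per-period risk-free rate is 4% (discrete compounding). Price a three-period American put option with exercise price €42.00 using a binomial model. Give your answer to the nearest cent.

€0.49

Risk-neutral probability p = (1 + 0.04 − 0.85)/(1.1 − 0.85) = 0.1900/0.2500 = 0.7600
Terminal stock prices: S_uuu = 66.55, S_uud = 51.43, S_udd = 39.74, S_ddd = 30.71
Terminal payoffs (K − S): max(-24.55, 0) = 0, max(-9.425, 0) = 0, max(2.262, 0) = 2.262, max(11.29, 0) = 11.29
Node uu (S = 60.5): continuation = 1/1.04·[0.7600·0.0000 + 0.2400·0.0000] = 0.0000; exercise value = 0.0000 ≤ continuation, so V_uu = 0.0000
Node ud (S = 46.75): continuation = 1/1.04·[0.7600·0.0000 + 0.2400·2.2625] = 0.5221; exercise value = 0.0000 ≤ continuation, so V_ud = 0.5221
Node dd (S = 36.12): continuation = 1/1.04·[0.7600·2.2625 + 0.2400·11.2938] = 4.2596; exercise value = 5.8750 > continuation, so V_dd = 5.8750 (exercise)
Node u (S = 55): continuation = 1/1.04·[0.7600·0.0000 + 0.2400·0.5221] = 0.1205; exercise value = 0.0000 ≤ continuation, so V_u = 0.1205
Node d (S = 42.5): continuation = 1/1.04·[0.7600·0.5221 + 0.2400·5.8750] = 1.7373; exercise value = 0.0000 ≤ continuation, so V_d = 1.7373
Node 0 (S = 50): continuation = 1/1.04·[0.7600·0.1205 + 0.2400·1.7373] = 0.4890; exercise value = 0.0000 ≤ continuation, so V_0 = 0.4890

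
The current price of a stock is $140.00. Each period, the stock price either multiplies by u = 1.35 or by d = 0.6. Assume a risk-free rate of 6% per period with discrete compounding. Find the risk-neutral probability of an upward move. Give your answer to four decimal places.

p = 0.6133

Risk-neutral probability p = (1 + 0.06 − 0.6)/(1.35 − 0.6) = 0.4600/0.7500 = 0.6133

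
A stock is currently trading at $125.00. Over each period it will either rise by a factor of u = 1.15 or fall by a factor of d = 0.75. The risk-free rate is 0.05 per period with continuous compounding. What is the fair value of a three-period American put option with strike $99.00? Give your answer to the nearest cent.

Risk-neutral probability p = (e^0.05 − 0.75)/(1.15 − 0.75) = 0.3013/0.4000 = 0.7532
Terminal stock prices: S_uuu = 190.1, S_uud = 124, S_udd = 80.86, S_ddd = 52.73
Terminal payoffs (K − S): max(-91.11, 0) = 0, max(-24.98, 0) = 0, max(18.14, 0) = 18.14, max(46.27, 0) = 46.27
Node uu (S = 165.3): continuation = e^(−0.05)·[0.7532·0.0000 + 0.2468·0.0000] = 0.0000; exercise value = 0.0000 ≤ continuation, so V_uu = 0.0000
Node ud (S = 107.8): continuation = e^(−0.05)·[0.7532·0.0000 + 0.2468·18.1406] = 4.2591; exercise value = 0.0000 ≤ continuation, so V_ud = 4.2591
Node dd (S = 70.31): continuation = e^(−0.05)·[0.7532·18.1406 + 0.2468·46.2656] = 23.8592; exercise value = 28.6875 > continuation, so V_dd = 28.6875 (exercise)
Node u (S = 143.8): continuation = e^(−0.05)·[0.7532·0.0000 + 0.2468·4.2591] = 1.0000; exercise value = 0.0000 ≤ continuation, so V_u = 1.0000
Node d (S = 93.75): continuation = e^(−0.05)·[0.7532·4.2591 + 0.2468·28.6875] = 9.7868; exercise value = 5.2500 ≤ continuation, so V_d = 9.7868
Node 0 (S = 125): continuation = e^(−0.05)·[0.7532·1.0000 + 0.2468·9.7868] = 3.0142; exercise value = 0.0000 ≤ continuation, so V_0 = 3.0142

$3.01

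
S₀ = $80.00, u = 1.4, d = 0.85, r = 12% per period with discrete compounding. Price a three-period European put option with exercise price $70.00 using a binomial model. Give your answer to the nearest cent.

Risk-neutral probability p = (1 + 0.12 − 0.85)/(1.4 − 0.85) = 0.2700/0.5500 = 0.4909
Terminal stock prices: S_uuu = 219.5, S_uud = 133.3, S_udd = 80.92, S_ddd = 49.13
Terminal payoffs (K − S): max(-149.5, 0) = 0, max(-63.28, 0) = 0, max(-10.92, 0) = 0, max(20.87, 0) = 20.87
Node uu (S = 156.8): V_uu = 1/1.12·[0.4909·0.0000 + 0.5091·0.0000] = 0.0000
Node ud (S = 95.2): V_ud = 1/1.12·[0.4909·0.0000 + 0.5091·0.0000] = 0.0000
Node dd (S = 57.8): V_dd = 1/1.12·[0.4909·0.0000 + 0.5091·20.8700] = 9.4864
Node u (S = 112): V_u = 1/1.12·[0.4909·0.0000 + 0.5091·0.0000] = 0.0000
Node d (S = 68): V_d = 1/1.12·[0.4909·0.0000 + 0.5091·9.4864] = 4.3120
Node 0 (S = 80): V_0 = 1/1.12·[0.4909·0.0000 + 0.5091·4.3120] = 1.9600

$1.96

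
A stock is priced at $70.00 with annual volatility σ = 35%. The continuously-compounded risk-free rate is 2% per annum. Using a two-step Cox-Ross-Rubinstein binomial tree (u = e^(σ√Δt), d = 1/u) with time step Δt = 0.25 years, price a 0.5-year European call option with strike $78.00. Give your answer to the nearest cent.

$4.68

CRR parameters: u = e^(σ√Δt) = e^(0.35·√0.25) = 1.1912, d = 1/u = 0.8395
Per-period rate: rΔt = 0.02·0.25 = 0.005, so R = e^0.005 = 1.0050
Risk-neutral probability p = (e^0.005 − 0.8395)/(1.1912 − 0.8395) = 0.1656/0.3518 = 0.4706
Terminal stock prices: S_uu = 99.33, S_ud = 70, S_dd = 49.33
Terminal payoffs (S − K): max(21.33, 0) = 21.33, max(-8, 0) = 0, max(-28.67, 0) = 0
Node u (S = 83.39): V_u = e^(−0.005)·[0.4706·21.3347 + 0.5294·0.0000] = 9.9903
Node d (S = 58.76): V_d = e^(−0.005)·[0.4706·0.0000 + 0.5294·0.0000] = 0.0000
Node 0 (S = 70): V_0 = e^(−0.005)·[0.4706·9.9903 + 0.5294·0.0000] = 4.6781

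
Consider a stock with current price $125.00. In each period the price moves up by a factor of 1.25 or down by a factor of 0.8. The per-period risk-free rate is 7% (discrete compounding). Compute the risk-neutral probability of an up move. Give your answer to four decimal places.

Risk-neutral probability p = (1 + 0.07 − 0.8)/(1.25 − 0.8) = 0.2700/0.4500 = 0.6000

p = 0.6000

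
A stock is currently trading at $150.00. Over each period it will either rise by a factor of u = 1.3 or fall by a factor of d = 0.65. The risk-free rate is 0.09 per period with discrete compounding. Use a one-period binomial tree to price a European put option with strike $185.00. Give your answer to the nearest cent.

Risk-neutral probability p = (1 + 0.09 − 0.65)/(1.3 − 0.65) = 0.4400/0.6500 = 0.6769
Terminal stock prices: S_u = 195, S_d = 97.5
Terminal payoffs (K − S): max(-10, 0) = 0, max(87.5, 0) = 87.5
Node 0 (S = 150): V_0 = 1/1.09·[0.6769·0.0000 + 0.3231·87.5000] = 25.9351

$25.94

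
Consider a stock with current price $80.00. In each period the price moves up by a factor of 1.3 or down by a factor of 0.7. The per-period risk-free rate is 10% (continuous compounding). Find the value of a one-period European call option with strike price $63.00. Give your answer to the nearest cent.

$25.05

Risk-neutral probability p = (e^0.1 − 0.7)/(1.3 − 0.7) = 0.4052/0.6000 = 0.6753
Terminal stock prices: S_u = 104, S_d = 56
Terminal payoffs (S − K): max(41, 0) = 41, max(-7, 0) = 0
Node 0 (S = 80): V_0 = e^(−0.1)·[0.6753·41.0000 + 0.3247·0.0000] = 25.0519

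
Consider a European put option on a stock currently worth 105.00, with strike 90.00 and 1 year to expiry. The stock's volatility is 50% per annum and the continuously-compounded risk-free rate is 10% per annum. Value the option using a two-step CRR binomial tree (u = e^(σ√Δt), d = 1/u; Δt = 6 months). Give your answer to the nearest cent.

CRR parameters: u = e^(σ√Δt) = e^(0.5·√0.5) = 1.4241, d = 1/u = 0.7022
Per-period rate: rΔt = 0.1·0.5 = 0.05, so R = e^0.05 = 1.0513
Risk-neutral probability p = (e^0.05 − 0.7022)/(1.4241 − 0.7022) = 0.3491/0.7219 = 0.4835
Terminal stock prices: S_uu = 213, S_ud = 105, S_dd = 51.77
Terminal payoffs (K − S): max(-123, 0) = 0, max(-15, 0) = 0, max(38.23, 0) = 38.23
Node u (S = 149.5): V_u = e^(−0.05)·[0.4835·0.0000 + 0.5165·0.0000] = 0.0000
Node d (S = 73.73): V_d = e^(−0.05)·[0.4835·0.0000 + 0.5165·38.2278] = 18.7802
Node 0 (S = 105): V_0 = e^(−0.05)·[0.4835·0.0000 + 0.5165·18.7802] = 9.2262

9.23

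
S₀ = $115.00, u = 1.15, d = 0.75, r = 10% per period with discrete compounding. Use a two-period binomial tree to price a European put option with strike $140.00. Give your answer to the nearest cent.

Risk-neutral probability p = (1 + 0.1 − 0.75)/(1.15 − 0.75) = 0.3500/0.4000 = 0.8750
Terminal stock prices: S_uu = 152.1, S_ud = 99.19, S_dd = 64.69
Terminal payoffs (K − S): max(-12.09, 0) = 0, max(40.81, 0) = 40.81, max(75.31, 0) = 75.31
Node u (S = 132.2): V_u = 1/1.1·[0.8750·0.0000 + 0.1250·40.8125] = 4.6378
Node d (S = 86.25): V_d = 1/1.1·[0.8750·40.8125 + 0.1250·75.3125] = 41.0227
Node 0 (S = 115): V_0 = 1/1.1·[0.8750·4.6378 + 0.1250·41.0227] = 8.3508

$8.35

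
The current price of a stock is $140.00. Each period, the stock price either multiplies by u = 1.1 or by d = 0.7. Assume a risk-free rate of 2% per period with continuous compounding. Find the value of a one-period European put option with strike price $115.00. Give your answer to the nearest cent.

Risk-neutral probability p = (e^0.02 − 0.7)/(1.1 − 0.7) = 0.3202/0.4000 = 0.8005
Terminal stock prices: S_u = 154, S_d = 98
Terminal payoffs (K − S): max(-39, 0) = 0, max(17, 0) = 17
Node 0 (S = 140): V_0 = e^(−0.02)·[0.8005·0.0000 + 0.1995·17.0000] = 3.3243

$3.32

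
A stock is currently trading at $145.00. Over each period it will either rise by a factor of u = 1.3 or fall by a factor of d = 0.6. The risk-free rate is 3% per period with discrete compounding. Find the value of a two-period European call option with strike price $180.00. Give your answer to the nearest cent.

Risk-neutral probability p = (1 + 0.03 − 0.6)/(1.3 − 0.6) = 0.4300/0.7000 = 0.6143
Terminal stock prices: S_uu = 245.1, S_ud = 113.1, S_dd = 52.2
Terminal payoffs (S − K): max(65.05, 0) = 65.05, max(-66.9, 0) = 0, max(-127.8, 0) = 0
Node u (S = 188.5): V_u = 1/1.03·[0.6143·65.0500 + 0.3857·0.0000] = 38.7954
Node d (S = 87): V_d = 1/1.03·[0.6143·0.0000 + 0.3857·0.0000] = 0.0000
Node 0 (S = 145): V_0 = 1/1.03·[0.6143·38.7954 + 0.3857·0.0000] = 23.1374

$23.14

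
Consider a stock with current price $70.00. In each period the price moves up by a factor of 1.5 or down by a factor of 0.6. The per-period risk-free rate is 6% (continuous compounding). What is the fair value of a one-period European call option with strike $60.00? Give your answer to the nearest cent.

$21.75

Risk-neutral probability p = (e^0.06 − 0.6)/(1.5 − 0.6) = 0.4618/0.9000 = 0.5132
Terminal stock prices: S_u = 105, S_d = 42
Terminal payoffs (S − K): max(45, 0) = 45, max(-18, 0) = 0
Node 0 (S = 70): V_0 = e^(−0.06)·[0.5132·45.0000 + 0.4868·0.0000] = 21.7471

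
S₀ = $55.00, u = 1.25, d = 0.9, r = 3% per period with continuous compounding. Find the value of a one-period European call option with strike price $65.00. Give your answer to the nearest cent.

$1.36

Risk-neutral probability p = (e^0.03 − 0.9)/(1.25 − 0.9) = 0.1305/0.3500 = 0.3727
Terminal stock prices: S_u = 68.75, S_d = 49.5
Terminal payoffs (S − K): max(3.75, 0) = 3.75, max(-15.5, 0) = 0
Node 0 (S = 55): V_0 = e^(−0.03)·[0.3727·3.7500 + 0.6273·0.0000] = 1.3564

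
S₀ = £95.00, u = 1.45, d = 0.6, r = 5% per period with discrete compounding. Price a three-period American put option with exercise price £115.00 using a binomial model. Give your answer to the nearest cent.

£33.30

Risk-neutral probability p = (1 + 0.05 − 0.6)/(1.45 − 0.6) = 0.4500/0.8500 = 0.5294
Terminal stock prices: S_uuu = 289.6, S_uud = 119.8, S_udd = 49.59, S_ddd = 20.52
Terminal payoffs (K − S): max(-174.6, 0) = 0, max(-4.843, 0) = 0, max(65.41, 0) = 65.41, max(94.48, 0) = 94.48
Node uu (S = 199.7): continuation = 1/1.05·[0.5294·0.0000 + 0.4706·0.0000] = 0.0000; exercise value = 0.0000 ≤ continuation, so V_uu = 0.0000
Node ud (S = 82.65): continuation = 1/1.05·[0.5294·0.0000 + 0.4706·65.4100] = 29.3154; exercise value = 32.3500 > continuation, so V_ud = 32.3500 (exercise)
Node dd (S = 34.2): continuation = 1/1.05·[0.5294·65.4100 + 0.4706·94.4800] = 75.3238; exercise value = 80.8000 > continuation, so V_dd = 80.8000 (exercise)
Node u (S = 137.8): continuation = 1/1.05·[0.5294·0.0000 + 0.4706·32.3500] = 14.4986; exercise value = 0.0000 ≤ continuation, so V_u = 14.4986
Node d (S = 57): continuation = 1/1.05·[0.5294·32.3500 + 0.4706·80.8000] = 52.5238; exercise value = 58.0000 > continuation, so V_d = 58.0000 (exercise)
Node 0 (S = 95): continuation = 1/1.05·[0.5294·14.4986 + 0.4706·58.0000] = 33.3046; exercise value = 20.0000 ≤ continuation, so V_0 = 33.3046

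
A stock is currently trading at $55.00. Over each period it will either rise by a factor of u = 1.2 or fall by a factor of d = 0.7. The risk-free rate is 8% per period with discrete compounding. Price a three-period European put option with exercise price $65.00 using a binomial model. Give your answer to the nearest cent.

Risk-neutral probability p = (1 + 0.08 − 0.7)/(1.2 − 0.7) = 0.3800/0.5000 = 0.7600
Terminal stock prices: S_uuu = 95.04, S_uud = 55.44, S_udd = 32.34, S_ddd = 18.86
Terminal payoffs (K − S): max(-30.04, 0) = 0, max(9.56, 0) = 9.56, max(32.66, 0) = 32.66, max(46.14, 0) = 46.14
Node uu (S = 79.2): V_uu = 1/1.08·[0.7600·0.0000 + 0.2400·9.5600] = 2.1244
Node ud (S = 46.2): V_ud = 1/1.08·[0.7600·9.5600 + 0.2400·32.6600] = 13.9852
Node dd (S = 26.95): V_dd = 1/1.08·[0.7600·32.6600 + 0.2400·46.1350] = 33.2352
Node u (S = 66): V_u = 1/1.08·[0.7600·2.1244 + 0.2400·13.9852] = 4.6028
Node d (S = 38.5): V_d = 1/1.08·[0.7600·13.9852 + 0.2400·33.2352] = 17.2270
Node 0 (S = 55): V_0 = 1/1.08·[0.7600·4.6028 + 0.2400·17.2270] = 7.0672

$7.07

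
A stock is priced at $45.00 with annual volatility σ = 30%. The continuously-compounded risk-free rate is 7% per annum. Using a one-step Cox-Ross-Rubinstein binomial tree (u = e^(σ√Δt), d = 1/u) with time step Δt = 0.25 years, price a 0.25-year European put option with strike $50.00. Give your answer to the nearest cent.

$5.30

CRR parameters: u = e^(σ√Δt) = e^(0.3·√0.25) = 1.1618, d = 1/u = 0.8607
Per-period rate: rΔt = 0.07·0.25 = 0.0175, so R = e^0.0175 = 1.0177
Risk-neutral probability p = (e^0.0175 − 0.8607)/(1.1618 − 0.8607) = 0.1569/0.3011 = 0.5212
Terminal stock prices: S_u = 52.28, S_d = 38.73
Terminal payoffs (K − S): max(-2.283, 0) = 0, max(11.27, 0) = 11.27
Node 0 (S = 45): V_0 = e^(−0.0175)·[0.5212·0.0000 + 0.4788·11.2681] = 5.3016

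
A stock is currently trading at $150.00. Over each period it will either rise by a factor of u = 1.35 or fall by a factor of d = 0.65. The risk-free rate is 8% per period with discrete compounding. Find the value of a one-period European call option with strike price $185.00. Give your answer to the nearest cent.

Risk-neutral probability p = (1 + 0.08 − 0.65)/(1.35 − 0.65) = 0.4300/0.7000 = 0.6143
Terminal stock prices: S_u = 202.5, S_d = 97.5
Terminal payoffs (S − K): max(17.5, 0) = 17.5, max(-87.5, 0) = 0
Node 0 (S = 150): V_0 = 1/1.08·[0.6143·17.5000 + 0.3857·0.0000] = 9.9537

$9.95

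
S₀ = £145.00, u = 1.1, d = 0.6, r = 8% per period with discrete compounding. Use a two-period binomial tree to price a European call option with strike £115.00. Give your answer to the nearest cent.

£47.76

Risk-neutral probability p = (1 + 0.08 − 0.6)/(1.1 − 0.6) = 0.4800/0.5000 = 0.9600
Terminal stock prices: S_uu = 175.5, S_ud = 95.7, S_dd = 52.2
Terminal payoffs (S − K): max(60.45, 0) = 60.45, max(-19.3, 0) = 0, max(-62.8, 0) = 0
Node u (S = 159.5): V_u = 1/1.08·[0.9600·60.4500 + 0.0400·0.0000] = 53.7333
Node d (S = 87): V_d = 1/1.08·[0.9600·0.0000 + 0.0400·0.0000] = 0.0000
Node 0 (S = 145): V_0 = 1/1.08·[0.9600·53.7333 + 0.0400·0.0000] = 47.7630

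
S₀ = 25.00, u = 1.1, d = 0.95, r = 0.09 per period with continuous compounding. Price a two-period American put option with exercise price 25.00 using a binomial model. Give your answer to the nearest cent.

0.04

Risk-neutral probability p = (e^0.09 − 0.95)/(1.1 − 0.95) = 0.1442/0.1500 = 0.9612
Terminal stock prices: S_uu = 30.25, S_ud = 26.13, S_dd = 22.56
Terminal payoffs (K − S): max(-5.25, 0) = 0, max(-1.125, 0) = 0, max(2.438, 0) = 2.438
Node u (S = 27.5): continuation = e^(−0.09)·[0.9612·0.0000 + 0.0388·0.0000] = 0.0000; exercise value = 0.0000 ≤ continuation, so V_u = 0.0000
Node d (S = 23.75): continuation = e^(−0.09)·[0.9612·0.0000 + 0.0388·2.4375] = 0.0865; exercise value = 1.2500 > continuation, so V_d = 1.2500 (exercise)
Node 0 (S = 25): continuation = e^(−0.09)·[0.9612·0.0000 + 0.0388·1.2500] = 0.0444; exercise value = 0.0000 ≤ continuation, so V_0 = 0.0444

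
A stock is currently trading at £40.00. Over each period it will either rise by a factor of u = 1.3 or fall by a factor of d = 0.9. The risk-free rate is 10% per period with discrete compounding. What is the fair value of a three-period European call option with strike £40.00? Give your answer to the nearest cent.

Risk-neutral probability p = (1 + 0.1 − 0.9)/(1.3 − 0.9) = 0.2000/0.4000 = 0.5000
Terminal stock prices: S_uuu = 87.88, S_uud = 60.84, S_udd = 42.12, S_ddd = 29.16
Terminal payoffs (S − K): max(47.88, 0) = 47.88, max(20.84, 0) = 20.84, max(2.12, 0) = 2.12, max(-10.84, 0) = 0
Node uu (S = 67.6): V_uu = 1/1.1·[0.5000·47.8800 + 0.5000·20.8400] = 31.2364
Node ud (S = 46.8): V_ud = 1/1.1·[0.5000·20.8400 + 0.5000·2.1200] = 10.4364
Node dd (S = 32.4): V_dd = 1/1.1·[0.5000·2.1200 + 0.5000·0.0000] = 0.9636
Node u (S = 52): V_u = 1/1.1·[0.5000·31.2364 + 0.5000·10.4364] = 18.9421
Node d (S = 36): V_d = 1/1.1·[0.5000·10.4364 + 0.5000·0.9636] = 5.1818
Node 0 (S = 40): V_0 = 1/1.1·[0.5000·18.9421 + 0.5000·5.1818] = 10.9654

£10.97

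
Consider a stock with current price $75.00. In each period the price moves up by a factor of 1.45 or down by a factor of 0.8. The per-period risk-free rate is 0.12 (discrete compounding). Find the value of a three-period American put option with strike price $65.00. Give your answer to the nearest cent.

$3.49

Risk-neutral probability p = (1 + 0.12 − 0.8)/(1.45 − 0.8) = 0.3200/0.6500 = 0.4923
Terminal stock prices: S_uuu = 228.6, S_uud = 126.2, S_udd = 69.6, S_ddd = 38.4
Terminal payoffs (K − S): max(-163.6, 0) = 0, max(-61.15, 0) = 0, max(-4.6, 0) = 0, max(26.6, 0) = 26.6
Node uu (S = 157.7): continuation = 1/1.12·[0.4923·0.0000 + 0.5077·0.0000] = 0.0000; exercise value = 0.0000 ≤ continuation, so V_uu = 0.0000
Node ud (S = 87): continuation = 1/1.12·[0.4923·0.0000 + 0.5077·0.0000] = 0.0000; exercise value = 0.0000 ≤ continuation, so V_ud = 0.0000
Node dd (S = 48): continuation = 1/1.12·[0.4923·0.0000 + 0.5077·26.6000] = 12.0577; exercise value = 17.0000 > continuation, so V_dd = 17.0000 (exercise)
Node u (S = 108.8): continuation = 1/1.12·[0.4923·0.0000 + 0.5077·0.0000] = 0.0000; exercise value = 0.0000 ≤ continuation, so V_u = 0.0000
Node d (S = 60): continuation = 1/1.12·[0.4923·0.0000 + 0.5077·17.0000] = 7.7060; exercise value = 5.0000 ≤ continuation, so V_d = 7.7060
Node 0 (S = 75): continuation = 1/1.12·[0.4923·0.0000 + 0.5077·7.7060] = 3.4931; exercise value = 0.0000 ≤ continuation, so V_0 = 3.4931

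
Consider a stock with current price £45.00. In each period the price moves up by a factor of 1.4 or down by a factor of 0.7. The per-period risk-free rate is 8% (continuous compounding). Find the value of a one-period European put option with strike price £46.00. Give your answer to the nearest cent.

Risk-neutral probability p = (e^0.08 − 0.7)/(1.4 − 0.7) = 0.3833/0.7000 = 0.5476
Terminal stock prices: S_u = 63, S_d = 31.5
Terminal payoffs (K − S): max(-17, 0) = 0, max(14.5, 0) = 14.5
Node 0 (S = 45): V_0 = e^(−0.08)·[0.5476·0.0000 + 0.4524·14.5000] = 6.0561

£6.06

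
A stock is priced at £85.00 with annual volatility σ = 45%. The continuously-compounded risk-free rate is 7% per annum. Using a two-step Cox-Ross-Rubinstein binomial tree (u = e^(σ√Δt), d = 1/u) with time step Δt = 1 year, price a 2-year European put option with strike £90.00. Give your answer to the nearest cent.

CRR parameters: u = e^(σ√Δt) = e^(0.45·√1) = 1.5683, d = 1/u = 0.6376
Per-period rate: rΔt = 0.07·1 = 0.07, so R = e^0.07 = 1.0725
Risk-neutral probability p = (e^0.07 − 0.6376)/(1.5683 − 0.6376) = 0.4349/0.9307 = 0.4673
Terminal stock prices: S_uu = 209.1, S_ud = 85, S_dd = 34.56
Terminal payoffs (K − S): max(-119.1, 0) = 0, max(5, 0) = 5, max(55.44, 0) = 55.44
Node u (S = 133.3): V_u = e^(−0.07)·[0.4673·0.0000 + 0.5327·5.0000] = 2.4836
Node d (S = 54.2): V_d = e^(−0.07)·[0.4673·5.0000 + 0.5327·55.4416] = 29.7171
Node 0 (S = 85): V_0 = e^(−0.07)·[0.4673·2.4836 + 0.5327·29.7171] = 15.8429

£15.84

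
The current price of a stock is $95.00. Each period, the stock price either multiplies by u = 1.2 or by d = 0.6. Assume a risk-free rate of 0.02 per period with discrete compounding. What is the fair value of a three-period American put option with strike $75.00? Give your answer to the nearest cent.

Risk-neutral probability p = (1 + 0.02 − 0.6)/(1.2 − 0.6) = 0.4200/0.6000 = 0.7000
Terminal stock prices: S_uuu = 164.2, S_uud = 82.08, S_udd = 41.04, S_ddd = 20.52
Terminal payoffs (K − S): max(-89.16, 0) = 0, max(-7.08, 0) = 0, max(33.96, 0) = 33.96, max(54.48, 0) = 54.48
Node uu (S = 136.8): continuation = 1/1.02·[0.7000·0.0000 + 0.3000·0.0000] = 0.0000; exercise value = 0.0000 ≤ continuation, so V_uu = 0.0000
Node ud (S = 68.4): continuation = 1/1.02·[0.7000·0.0000 + 0.3000·33.9600] = 9.9882; exercise value = 6.6000 ≤ continuation, so V_ud = 9.9882
Node dd (S = 34.2): continuation = 1/1.02·[0.7000·33.9600 + 0.3000·54.4800] = 39.3294; exercise value = 40.8000 > continuation, so V_dd = 40.8000 (exercise)
Node u (S = 114): continuation = 1/1.02·[0.7000·0.0000 + 0.3000·9.9882] = 2.9377; exercise value = 0.0000 ≤ continuation, so V_u = 2.9377
Node d (S = 57): continuation = 1/1.02·[0.7000·9.9882 + 0.3000·40.8000] = 18.8547; exercise value = 18.0000 ≤ continuation, so V_d = 18.8547
Node 0 (S = 95): continuation = 1/1.02·[0.7000·2.9377 + 0.3000·18.8547] = 7.5616; exercise value = 0.0000 ≤ continuation, so V_0 = 7.5616

$7.56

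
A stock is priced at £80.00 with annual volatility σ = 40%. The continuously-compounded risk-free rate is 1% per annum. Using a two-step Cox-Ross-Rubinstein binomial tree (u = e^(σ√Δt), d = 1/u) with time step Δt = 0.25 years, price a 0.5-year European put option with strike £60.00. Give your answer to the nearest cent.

£1.87

CRR parameters: u = e^(σ√Δt) = e^(0.4·√0.25) = 1.2214, d = 1/u = 0.8187
Per-period rate: rΔt = 0.01·0.25 = 0.0025, so R = e^0.0025 = 1.0025
Risk-neutral probability p = (e^0.0025 − 0.8187)/(1.2214 − 0.8187) = 0.1838/0.4027 = 0.4564
Terminal stock prices: S_uu = 119.3, S_ud = 80, S_dd = 53.63
Terminal payoffs (K − S): max(-59.35, 0) = 0, max(-20, 0) = 0, max(6.374, 0) = 6.374
Node u (S = 97.71): V_u = e^(−0.0025)·[0.4564·0.0000 + 0.5436·0.0000] = 0.0000
Node d (S = 65.5): V_d = e^(−0.0025)·[0.4564·0.0000 + 0.5436·6.3744] = 3.4566
Node 0 (S = 80): V_0 = e^(−0.0025)·[0.4564·0.0000 + 0.5436·3.4566] = 1.8744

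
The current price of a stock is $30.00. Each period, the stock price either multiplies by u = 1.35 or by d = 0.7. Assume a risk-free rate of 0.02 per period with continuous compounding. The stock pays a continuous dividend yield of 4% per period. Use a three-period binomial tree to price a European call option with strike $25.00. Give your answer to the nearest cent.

Per-period risk-free factor R = e^0.02 = 1.0202; dividend-adjusted growth = e^(0.02−0.04) = 0.9802.
Risk-neutral probability p = (0.9802 − 0.7)/(1.35 − 0.7) = 0.2802/0.6500 = 0.4311
Terminal stock prices: S_uuu = 73.81, S_uud = 38.27, S_udd = 19.84, S_ddd = 10.29
Terminal payoffs (S − K): max(48.81, 0) = 48.81, max(13.27, 0) = 13.27, max(-5.155, 0) = 0, max(-14.71, 0) = 0
Node uu (S = 54.68): V_uu = e^(−0.02)·[0.4311·48.8113 + 0.5689·13.2725] = 28.0262
Node ud (S = 28.35): V_ud = e^(−0.02)·[0.4311·13.2725 + 0.5689·0.0000] = 5.6081
Node dd (S = 14.7): V_dd = e^(−0.02)·[0.4311·0.0000 + 0.5689·0.0000] = 0.0000
Node u (S = 40.5): V_u = e^(−0.02)·[0.4311·28.0262 + 0.5689·5.6081] = 14.9696
Node d (S = 21): V_d = e^(−0.02)·[0.4311·5.6081 + 0.5689·0.0000] = 2.3697
Node 0 (S = 30): V_0 = e^(−0.02)·[0.4311·14.9696 + 0.5689·2.3697] = 7.6467

$7.65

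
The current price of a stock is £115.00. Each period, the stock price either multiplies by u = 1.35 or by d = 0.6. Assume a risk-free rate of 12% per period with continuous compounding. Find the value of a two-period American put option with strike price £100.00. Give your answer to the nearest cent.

£9.28

Risk-neutral probability p = (e^0.12 − 0.6)/(1.35 − 0.6) = 0.5275/0.7500 = 0.7033
Terminal stock prices: S_uu = 209.6, S_ud = 93.15, S_dd = 41.4
Terminal payoffs (K − S): max(-109.6, 0) = 0, max(6.85, 0) = 6.85, max(58.6, 0) = 58.6
Node u (S = 155.2): continuation = e^(−0.12)·[0.7033·0.0000 + 0.2967·6.8500] = 1.8024; exercise value = 0.0000 ≤ continuation, so V_u = 1.8024
Node d (S = 69): continuation = e^(−0.12)·[0.7033·6.8500 + 0.2967·58.6000] = 19.6920; exercise value = 31.0000 > continuation, so V_d = 31.0000 (exercise)
Node 0 (S = 115): continuation = e^(−0.12)·[0.7033·1.8024 + 0.2967·31.0000] = 9.2812; exercise value = 0.0000 ≤ continuation, so V_0 = 9.2812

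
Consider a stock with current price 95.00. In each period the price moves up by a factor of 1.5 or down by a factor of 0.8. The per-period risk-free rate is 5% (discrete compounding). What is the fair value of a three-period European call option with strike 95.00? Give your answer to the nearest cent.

25.03

Risk-neutral probability p = (1 + 0.05 − 0.8)/(1.5 − 0.8) = 0.2500/0.7000 = 0.3571
Terminal stock prices: S_uuu = 320.6, S_uud = 171, S_udd = 91.2, S_ddd = 48.64
Terminal payoffs (S − K): max(225.6, 0) = 225.6, max(76, 0) = 76, max(-3.8, 0) = 0, max(-46.36, 0) = 0
Node uu (S = 213.8): V_uu = 1/1.05·[0.3571·225.6250 + 0.6429·76.0000] = 123.2738
Node ud (S = 114): V_ud = 1/1.05·[0.3571·76.0000 + 0.6429·0.0000] = 25.8503
Node dd (S = 60.8): V_dd = 1/1.05·[0.3571·0.0000 + 0.6429·0.0000] = 0.0000
Node u (S = 142.5): V_u = 1/1.05·[0.3571·123.2738 + 0.6429·25.8503] = 57.7566
Node d (S = 76): V_d = 1/1.05·[0.3571·25.8503 + 0.6429·0.0000] = 8.7926
Node 0 (S = 95): V_0 = 1/1.05·[0.3571·57.7566 + 0.6429·8.7926] = 25.0283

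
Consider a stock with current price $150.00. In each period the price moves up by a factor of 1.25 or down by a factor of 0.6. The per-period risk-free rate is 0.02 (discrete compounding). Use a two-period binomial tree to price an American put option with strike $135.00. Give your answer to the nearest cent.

Risk-neutral probability p = (1 + 0.02 − 0.6)/(1.25 − 0.6) = 0.4200/0.6500 = 0.6462
Terminal stock prices: S_uu = 234.4, S_ud = 112.5, S_dd = 54
Terminal payoffs (K − S): max(-99.38, 0) = 0, max(22.5, 0) = 22.5, max(81, 0) = 81
Node u (S = 187.5): continuation = 1/1.02·[0.6462·0.0000 + 0.3538·22.5000] = 7.8054; exercise value = 0.0000 ≤ continuation, so V_u = 7.8054
Node d (S = 90): continuation = 1/1.02·[0.6462·22.5000 + 0.3538·81.0000] = 42.3529; exercise value = 45.0000 > continuation, so V_d = 45.0000 (exercise)
Node 0 (S = 150): continuation = 1/1.02·[0.6462·7.8054 + 0.3538·45.0000] = 20.5555; exercise value = 0.0000 ≤ continuation, so V_0 = 20.5555

$20.56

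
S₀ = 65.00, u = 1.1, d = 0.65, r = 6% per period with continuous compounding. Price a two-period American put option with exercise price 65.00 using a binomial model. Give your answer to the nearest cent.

3.09

Risk-neutral probability p = (e^0.06 − 0.65)/(1.1 − 0.65) = 0.4118/0.4500 = 0.9152
Terminal stock prices: S_uu = 78.65, S_ud = 46.48, S_dd = 27.46
Terminal payoffs (K − S): max(-13.65, 0) = 0, max(18.52, 0) = 18.52, max(37.54, 0) = 37.54
Node u (S = 71.5): continuation = e^(−0.06)·[0.9152·0.0000 + 0.0848·18.5250] = 1.4796; exercise value = 0.0000 ≤ continuation, so V_u = 1.4796
Node d (S = 42.25): continuation = e^(−0.06)·[0.9152·18.5250 + 0.0848·37.5375] = 18.9647; exercise value = 22.7500 > continuation, so V_d = 22.7500 (exercise)
Node 0 (S = 65): continuation = e^(−0.06)·[0.9152·1.4796 + 0.0848·22.7500] = 3.0923; exercise value = 0.0000 ≤ continuation, so V_0 = 3.0923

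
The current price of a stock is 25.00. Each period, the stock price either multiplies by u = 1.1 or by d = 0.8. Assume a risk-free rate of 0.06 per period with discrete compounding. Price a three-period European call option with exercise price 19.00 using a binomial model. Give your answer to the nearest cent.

9.11

Risk-neutral probability p = (1 + 0.06 − 0.8)/(1.1 − 0.8) = 0.2600/0.3000 = 0.8667
Terminal stock prices: S_uuu = 33.28, S_uud = 24.2, S_udd = 17.6, S_ddd = 12.8
Terminal payoffs (S − K): max(14.28, 0) = 14.28, max(5.2, 0) = 5.2, max(-1.4, 0) = 0, max(-6.2, 0) = 0
Node uu (S = 30.25): V_uu = 1/1.06·[0.8667·14.2750 + 0.1333·5.2000] = 12.3255
Node ud (S = 22): V_ud = 1/1.06·[0.8667·5.2000 + 0.1333·0.0000] = 4.2516
Node dd (S = 16): V_dd = 1/1.06·[0.8667·0.0000 + 0.1333·0.0000] = 0.0000
Node u (S = 27.5): V_u = 1/1.06·[0.8667·12.3255 + 0.1333·4.2516] = 10.6122
Node d (S = 20): V_d = 1/1.06·[0.8667·4.2516 + 0.1333·0.0000] = 3.4761
Node 0 (S = 25): V_0 = 1/1.06·[0.8667·10.6122 + 0.1333·3.4761] = 9.1139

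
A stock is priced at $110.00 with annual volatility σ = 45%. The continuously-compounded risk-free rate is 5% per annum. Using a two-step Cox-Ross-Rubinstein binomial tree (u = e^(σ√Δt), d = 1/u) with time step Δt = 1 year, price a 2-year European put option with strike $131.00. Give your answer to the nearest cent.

$33.48

CRR parameters: u = e^(σ√Δt) = e^(0.45·√1) = 1.5683, d = 1/u = 0.6376
Per-period rate: rΔt = 0.05·1 = 0.05, so R = e^0.05 = 1.0513
Risk-neutral probability p = (e^0.05 − 0.6376)/(1.5683 − 0.6376) = 0.4136/0.9307 = 0.4445
Terminal stock prices: S_uu = 270.6, S_ud = 110, S_dd = 44.72
Terminal payoffs (K − S): max(-139.6, 0) = 0, max(21, 0) = 21, max(86.28, 0) = 86.28
Node u (S = 172.5): V_u = e^(−0.05)·[0.4445·0.0000 + 0.5555·21.0000] = 11.0976
Node d (S = 70.14): V_d = e^(−0.05)·[0.4445·21.0000 + 0.5555·86.2773] = 54.4720
Node 0 (S = 110): V_0 = e^(−0.05)·[0.4445·11.0976 + 0.5555·54.4720] = 33.4777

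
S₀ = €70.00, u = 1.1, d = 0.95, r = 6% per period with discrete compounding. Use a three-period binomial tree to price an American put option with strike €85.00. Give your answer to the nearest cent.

Risk-neutral probability p = (1 + 0.06 − 0.95)/(1.1 − 0.95) = 0.1100/0.1500 = 0.7333
Terminal stock prices: S_uuu = 93.17, S_uud = 80.47, S_udd = 69.49, S_ddd = 60.02
Terminal payoffs (K − S): max(-8.17, 0) = 0, max(4.535, 0) = 4.535, max(15.51, 0) = 15.51, max(24.98, 0) = 24.98
Node uu (S = 84.7): continuation = 1/1.06·[0.7333·0.0000 + 0.2667·4.5350] = 1.1409; exercise value = 0.3000 ≤ continuation, so V_uu = 1.1409
Node ud (S = 73.15): continuation = 1/1.06·[0.7333·4.5350 + 0.2667·15.5075] = 7.0387; exercise value = 11.8500 > continuation, so V_ud = 11.8500 (exercise)
Node dd (S = 63.17): continuation = 1/1.06·[0.7333·15.5075 + 0.2667·24.9838] = 17.0137; exercise value = 21.8250 > continuation, so V_dd = 21.8250 (exercise)
Node u (S = 77): continuation = 1/1.06·[0.7333·1.1409 + 0.2667·11.8500] = 3.7704; exercise value = 8.0000 > continuation, so V_u = 8.0000 (exercise)
Node d (S = 66.5): continuation = 1/1.06·[0.7333·11.8500 + 0.2667·21.8250] = 13.6887; exercise value = 18.5000 > continuation, so V_d = 18.5000 (exercise)
Node 0 (S = 70): continuation = 1/1.06·[0.7333·8.0000 + 0.2667·18.5000] = 10.1887; exercise value = 15.0000 > continuation, so V_0 = 15.0000 (exercise)

€15.00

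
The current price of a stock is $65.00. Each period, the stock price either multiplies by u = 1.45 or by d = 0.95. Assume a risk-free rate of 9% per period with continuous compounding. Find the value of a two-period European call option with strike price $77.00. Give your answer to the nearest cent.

Risk-neutral probability p = (e^0.09 − 0.95)/(1.45 − 0.95) = 0.1442/0.5000 = 0.2883
Terminal stock prices: S_uu = 136.7, S_ud = 89.54, S_dd = 58.66
Terminal payoffs (S − K): max(59.66, 0) = 59.66, max(12.54, 0) = 12.54, max(-18.34, 0) = 0
Node u (S = 94.25): V_u = e^(−0.09)·[0.2883·59.6625 + 0.7117·12.5375] = 23.8773
Node d (S = 61.75): V_d = e^(−0.09)·[0.2883·12.5375 + 0.7117·0.0000] = 3.3040
Node 0 (S = 65): V_0 = e^(−0.09)·[0.2883·23.8773 + 0.7117·3.3040] = 8.4413

$8.44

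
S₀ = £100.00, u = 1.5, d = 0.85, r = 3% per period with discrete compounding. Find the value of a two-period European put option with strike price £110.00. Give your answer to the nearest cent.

Risk-neutral probability p = (1 + 0.03 − 0.85)/(1.5 − 0.85) = 0.1800/0.6500 = 0.2769
Terminal stock prices: S_uu = 225, S_ud = 127.5, S_dd = 72.25
Terminal payoffs (K − S): max(-115, 0) = 0, max(-17.5, 0) = 0, max(37.75, 0) = 37.75
Node u (S = 150): V_u = 1/1.03·[0.2769·0.0000 + 0.7231·0.0000] = 0.0000
Node d (S = 85): V_d = 1/1.03·[0.2769·0.0000 + 0.7231·37.7500] = 26.5011
Node 0 (S = 100): V_0 = 1/1.03·[0.2769·0.0000 + 0.7231·26.5011] = 18.6042

£18.60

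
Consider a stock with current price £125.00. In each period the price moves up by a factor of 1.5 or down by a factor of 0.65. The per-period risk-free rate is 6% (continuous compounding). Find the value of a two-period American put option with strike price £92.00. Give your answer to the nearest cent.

£9.24

Risk-neutral probability p = (e^0.06 − 0.65)/(1.5 − 0.65) = 0.4118/0.8500 = 0.4845
Terminal stock prices: S_uu = 281.2, S_ud = 121.9, S_dd = 52.81
Terminal payoffs (K − S): max(-189.2, 0) = 0, max(-29.88, 0) = 0, max(39.19, 0) = 39.19
Node u (S = 187.5): continuation = e^(−0.06)·[0.4845·0.0000 + 0.5155·0.0000] = 0.0000; exercise value = 0.0000 ≤ continuation, so V_u = 0.0000
Node d (S = 81.25): continuation = e^(−0.06)·[0.4845·0.0000 + 0.5155·39.1875] = 19.0242; exercise value = 10.7500 ≤ continuation, so V_d = 19.0242
Node 0 (S = 125): continuation = e^(−0.06)·[0.4845·0.0000 + 0.5155·19.0242] = 9.2356; exercise value = 0.0000 ≤ continuation, so V_0 = 9.2356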